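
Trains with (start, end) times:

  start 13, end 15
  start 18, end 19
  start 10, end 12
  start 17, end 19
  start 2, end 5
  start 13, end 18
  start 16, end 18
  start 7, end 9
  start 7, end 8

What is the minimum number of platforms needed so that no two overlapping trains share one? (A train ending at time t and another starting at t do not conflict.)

3

Count concurrent intervals with a sweep; the peak is the room count.
starts: [2, 7, 7, 10, 13, 13, 16, 17, 18]
ends:   [5, 8, 9, 12, 15, 18, 18, 19, 19]
s2→1 e5→0 s7→1 s7→2 e8→1 e9→0 s10→1 e12→0 s13→1 s13→2 e15→1 s16→2 s17→3  — peak 3.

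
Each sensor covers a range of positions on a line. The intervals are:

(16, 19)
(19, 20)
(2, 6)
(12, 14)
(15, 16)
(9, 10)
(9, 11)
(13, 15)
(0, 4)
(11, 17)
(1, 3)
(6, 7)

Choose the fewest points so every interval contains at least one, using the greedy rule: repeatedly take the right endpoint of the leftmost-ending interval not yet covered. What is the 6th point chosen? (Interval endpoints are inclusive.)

Process intervals by earliest right end; each time one isn't hit yet, stab at its right endpoint.
By right end: [1,3]  [0,4]  [2,6]  [6,7]  [9,10]  [9,11]  [12,14]  [13,15]  [15,16]  [11,17]  [16,19]  [19,20]
[1,3] uncovered → point at 3; [6,7] uncovered → point at 7; [9,10] uncovered → point at 10; [12,14] uncovered → point at 14; [15,16] uncovered → point at 16; [19,20] uncovered → point at 20.
Points: 3, 7, 10, 14, 16, 20 (6 total).

20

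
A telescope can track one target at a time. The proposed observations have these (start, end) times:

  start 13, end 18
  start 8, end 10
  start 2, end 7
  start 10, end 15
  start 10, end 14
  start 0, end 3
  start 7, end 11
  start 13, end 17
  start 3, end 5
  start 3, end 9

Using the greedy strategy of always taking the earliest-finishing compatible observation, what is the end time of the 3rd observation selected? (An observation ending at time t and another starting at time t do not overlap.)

10

By end time: (0,3), (3,5), (2,7), (3,9), (8,10), (7,11), (10,14), (10,15), (13,17), (13,18).
Pick (0,3); next start ≥ 3 → (3,5); next start ≥ 5 → (8,10); next start ≥ 10 → (10,14).
Selected: (0,3) (3,5) (8,10) (10,14)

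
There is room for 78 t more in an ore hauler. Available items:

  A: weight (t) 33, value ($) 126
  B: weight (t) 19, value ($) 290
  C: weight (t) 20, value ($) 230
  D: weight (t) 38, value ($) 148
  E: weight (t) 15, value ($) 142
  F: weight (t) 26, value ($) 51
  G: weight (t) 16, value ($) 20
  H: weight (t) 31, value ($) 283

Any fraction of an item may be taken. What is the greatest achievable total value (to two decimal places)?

Ratios (sorted): B 15.26, C 11.50, E 9.47, H 9.13, D 3.89, A 3.82, F 1.96, G 1.25
take B (19 @ 290); take C (20 @ 230); take E (15 @ 142); take 24/31 of H → 219.10. Capacity used 78/78.
Total value = 881.10

881.10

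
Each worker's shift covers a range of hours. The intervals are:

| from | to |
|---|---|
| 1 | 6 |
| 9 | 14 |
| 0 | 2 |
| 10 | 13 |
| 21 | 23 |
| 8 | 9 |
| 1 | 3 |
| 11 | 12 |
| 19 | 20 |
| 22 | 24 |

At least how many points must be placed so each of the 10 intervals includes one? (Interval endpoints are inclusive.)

Sort by right endpoint; whenever an interval is uncovered, place a point at its right end.
By right end: [0,2]  [1,3]  [1,6]  [8,9]  [11,12]  [10,13]  [9,14]  [19,20]  [21,23]  [22,24]
[0,2] uncovered → point at 2; [8,9] uncovered → point at 9; [11,12] uncovered → point at 12; [19,20] uncovered → point at 20; [21,23] uncovered → point at 23.
Points: 2, 9, 12, 20, 23 (5 total).

5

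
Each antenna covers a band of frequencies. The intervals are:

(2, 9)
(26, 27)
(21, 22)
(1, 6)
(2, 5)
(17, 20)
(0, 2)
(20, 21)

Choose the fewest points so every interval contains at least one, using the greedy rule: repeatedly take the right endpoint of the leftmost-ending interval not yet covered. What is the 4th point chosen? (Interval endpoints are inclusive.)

Process intervals by earliest right end; each time one isn't hit yet, stab at its right endpoint.
Sorted: [0,2] [2,5] [1,6] [2,9] [17,20] [20,21] [21,22] [26,27]
{[0,2],[2,5],[1,6],[2,9]} hit by 2; {[17,20],[20,21]} hit by 20; {[21,22]} hit by 22; {[26,27]} hit by 27.
Points: 2, 20, 22, 27 (4 total).

27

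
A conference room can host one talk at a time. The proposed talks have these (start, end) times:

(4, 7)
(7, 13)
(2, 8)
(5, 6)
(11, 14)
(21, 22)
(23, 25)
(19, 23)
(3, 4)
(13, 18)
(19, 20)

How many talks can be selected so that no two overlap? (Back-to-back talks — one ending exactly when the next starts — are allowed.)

Sort by end time and greedily take each interval whose start is ≥ the last chosen end.
By end time: (3,4), (5,6), (4,7), (2,8), (7,13), (11,14), (13,18), (19,20), (21,22), (19,23), (23,25).
Pick (3,4); next start ≥ 4 → (5,6); next start ≥ 6 → (7,13); next start ≥ 13 → (13,18); next start ≥ 18 → (19,20); next start ≥ 20 → (21,22); next start ≥ 22 → (23,25).
Selected 7 talks.

7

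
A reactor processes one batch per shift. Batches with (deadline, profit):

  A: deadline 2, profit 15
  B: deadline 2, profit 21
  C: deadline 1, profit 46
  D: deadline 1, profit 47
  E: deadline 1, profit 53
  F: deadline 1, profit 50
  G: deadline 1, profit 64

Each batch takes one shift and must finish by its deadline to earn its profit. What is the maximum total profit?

85

Sort by profit descending; place each in the latest free slot ≤ its deadline.
By profit: G(d1,64), E(d1,53), F(d1,50), D(d1,47), C(d1,46), B(d2,21), A(d2,15)
G→slot 1; E skipped; F skipped; D skipped; C skipped; B→slot 2; A skipped.
Profit = 64 + 21 = 85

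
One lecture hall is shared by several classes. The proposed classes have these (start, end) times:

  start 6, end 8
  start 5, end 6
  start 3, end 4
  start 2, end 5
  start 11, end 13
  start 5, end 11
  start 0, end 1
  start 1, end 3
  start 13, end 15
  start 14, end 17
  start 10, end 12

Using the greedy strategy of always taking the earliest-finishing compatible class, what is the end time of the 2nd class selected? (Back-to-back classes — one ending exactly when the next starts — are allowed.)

Order by finish time; keep every interval that doesn't clash with the previous kept one.
By end time: (0,1), (1,3), (3,4), (2,5), (5,6), (6,8), (5,11), (10,12), (11,13), (13,15), (14,17).
Pick (0,1); next start ≥ 1 → (1,3); next start ≥ 3 → (3,4); next start ≥ 4 → (5,6); next start ≥ 6 → (6,8); next start ≥ 8 → (10,12); next start ≥ 12 → (13,15).
Selected: (0,1) (1,3) (3,4) (5,6) (6,8) (10,12) (13,15)

3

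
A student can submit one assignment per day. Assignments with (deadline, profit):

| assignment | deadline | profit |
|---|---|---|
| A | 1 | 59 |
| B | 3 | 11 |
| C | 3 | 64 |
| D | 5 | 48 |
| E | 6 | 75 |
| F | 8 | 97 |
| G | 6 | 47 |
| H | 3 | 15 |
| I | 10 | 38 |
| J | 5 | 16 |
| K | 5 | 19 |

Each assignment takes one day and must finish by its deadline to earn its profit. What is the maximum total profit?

Take jobs in profit order; each goes to the latest open slot no later than its deadline.
Profit order: F=97 E=75 C=64 A=59 D=48 G=47 I=38 K=19 J=16 H=15 B=11
Assign: F→slot 8, E→slot 6, C→slot 3, A→slot 1, D→slot 5, G→slot 4, I→slot 10, K→slot 2, J skipped, H skipped, B skipped.
Slots: [1:A] [2:K] [3:C] [4:G] [5:D] [6:E] [8:F] [10:I]
Profit = 59 + 19 + 64 + 47 + 48 + 75 + 97 + 38 = 447

447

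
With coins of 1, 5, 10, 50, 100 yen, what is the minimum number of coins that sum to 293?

Greedy: take as many of the largest coin as possible, then repeat with the remainder.
293 = 2×100 + 1×50 + 4×10 + 3×1
Total coins = 2 + 1 + 4 + 3 = 10

10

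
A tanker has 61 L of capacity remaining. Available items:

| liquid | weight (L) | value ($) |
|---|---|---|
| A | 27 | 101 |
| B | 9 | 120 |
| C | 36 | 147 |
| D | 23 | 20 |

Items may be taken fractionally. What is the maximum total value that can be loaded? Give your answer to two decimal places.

Order: B (120/9=13.33) > C (147/36=4.08) > A (101/27=3.74) > D (20/23=0.87)
Fill: take B (9 @ 120) → take C (36 @ 147) → take 16/27 of A → 59.85; 61/61 used.
Total value = 326.85

326.85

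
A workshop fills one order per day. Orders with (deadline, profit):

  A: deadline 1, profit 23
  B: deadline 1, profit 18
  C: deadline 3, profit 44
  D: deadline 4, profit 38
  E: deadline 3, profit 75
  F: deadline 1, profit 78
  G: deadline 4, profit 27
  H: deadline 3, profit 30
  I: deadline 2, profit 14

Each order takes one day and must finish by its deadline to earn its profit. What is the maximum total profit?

235

By profit: F(d1,78), E(d3,75), C(d3,44), D(d4,38), H(d3,30), G(d4,27), A(d1,23), B(d1,18), I(d2,14)
F→slot 1; E→slot 3; C→slot 2; D→slot 4; H skipped; G skipped; A skipped; B skipped; I skipped.
Profit = 78 + 44 + 75 + 38 = 235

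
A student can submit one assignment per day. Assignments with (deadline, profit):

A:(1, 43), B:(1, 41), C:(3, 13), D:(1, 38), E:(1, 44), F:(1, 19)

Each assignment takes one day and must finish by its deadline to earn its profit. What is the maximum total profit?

57

By profit: E(d1,44), A(d1,43), B(d1,41), D(d1,38), F(d1,19), C(d3,13)
E→slot 1; A skipped; B skipped; D skipped; F skipped; C→slot 3.
Profit = 44 + 13 = 57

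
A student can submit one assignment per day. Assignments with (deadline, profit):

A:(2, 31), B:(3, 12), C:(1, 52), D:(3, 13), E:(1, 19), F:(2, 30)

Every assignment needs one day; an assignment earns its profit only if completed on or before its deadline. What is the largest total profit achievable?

Sort by profit descending; place each in the latest free slot ≤ its deadline.
Profit order: C=52 A=31 F=30 E=19 D=13 B=12
Assign: C→slot 1, A→slot 2, F skipped, E skipped, D→slot 3, B skipped.
Slots: [1:C] [2:A] [3:D]
Profit = 52 + 31 + 13 = 96

96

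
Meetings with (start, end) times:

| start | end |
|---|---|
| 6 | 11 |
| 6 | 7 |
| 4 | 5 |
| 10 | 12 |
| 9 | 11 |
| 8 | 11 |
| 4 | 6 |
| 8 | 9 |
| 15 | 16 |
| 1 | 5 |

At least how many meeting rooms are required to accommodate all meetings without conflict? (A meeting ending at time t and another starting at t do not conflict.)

The answer is the maximum number of intervals overlapping at any instant.
Events (time:±→running): 1:+→1 4:+→2 4:+→3 5:-→2 5:-→1 6:-→0 6:+→1 6:+→2 7:-→1 8:+→2 8:+→3 9:-→2 9:+→3 10:+→4 … peak 4.

4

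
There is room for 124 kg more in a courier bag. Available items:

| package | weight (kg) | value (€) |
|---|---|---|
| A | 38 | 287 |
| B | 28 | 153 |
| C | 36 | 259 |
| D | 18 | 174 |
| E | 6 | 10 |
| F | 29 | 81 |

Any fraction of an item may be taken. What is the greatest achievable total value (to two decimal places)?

Greedy by value/weight ratio, highest first.
Order: D (174/18=9.67) > A (287/38=7.55) > C (259/36=7.19) > B (153/28=5.46) > F (81/29=2.79) > E (10/6=1.67)
Fill: take D (18 @ 174) → take A (38 @ 287) → take C (36 @ 259) → take B (28 @ 153) → take 4/29 of F → 11.17; 124/124 used.
Total value = 884.17

884.17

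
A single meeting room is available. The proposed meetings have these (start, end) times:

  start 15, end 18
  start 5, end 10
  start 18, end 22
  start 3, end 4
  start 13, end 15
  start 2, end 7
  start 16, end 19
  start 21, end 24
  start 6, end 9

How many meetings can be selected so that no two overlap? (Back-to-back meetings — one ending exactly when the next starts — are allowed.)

5

Order by finish time; keep every interval that doesn't clash with the previous kept one.
By end time: (3,4), (2,7), (6,9), (5,10), (13,15), (15,18), (16,19), (18,22), (21,24).
Pick (3,4); next start ≥ 4 → (6,9); next start ≥ 9 → (13,15); next start ≥ 15 → (15,18); next start ≥ 18 → (18,22).
Selected 5 meetings.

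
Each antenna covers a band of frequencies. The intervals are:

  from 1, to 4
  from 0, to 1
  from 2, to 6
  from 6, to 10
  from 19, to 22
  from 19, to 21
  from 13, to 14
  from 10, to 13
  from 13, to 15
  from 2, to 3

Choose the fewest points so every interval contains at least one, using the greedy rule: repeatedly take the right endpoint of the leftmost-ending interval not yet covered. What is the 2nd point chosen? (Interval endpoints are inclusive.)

3

Process intervals by earliest right end; each time one isn't hit yet, stab at its right endpoint.
Sorted: [0,1] [2,3] [1,4] [2,6] [6,10] [10,13] [13,14] [13,15] [19,21] [19,22]
{[0,1]} hit by 1; {[2,3],[1,4],[2,6]} hit by 3; {[6,10],[10,13]} hit by 10; {[13,14],[13,15]} hit by 14; {[19,21],[19,22]} hit by 21.
Points: 1, 3, 10, 14, 21 (5 total).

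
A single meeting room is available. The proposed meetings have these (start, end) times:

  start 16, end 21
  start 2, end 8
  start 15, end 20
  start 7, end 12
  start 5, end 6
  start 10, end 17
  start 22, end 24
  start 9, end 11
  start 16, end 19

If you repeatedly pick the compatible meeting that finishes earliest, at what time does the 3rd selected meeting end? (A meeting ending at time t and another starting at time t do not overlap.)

19

By end time: (5,6), (2,8), (9,11), (7,12), (10,17), (16,19), (15,20), (16,21), (22,24).
Pick (5,6); next start ≥ 6 → (9,11); next start ≥ 11 → (16,19); next start ≥ 19 → (22,24).
Selected: (5,6) (9,11) (16,19) (22,24)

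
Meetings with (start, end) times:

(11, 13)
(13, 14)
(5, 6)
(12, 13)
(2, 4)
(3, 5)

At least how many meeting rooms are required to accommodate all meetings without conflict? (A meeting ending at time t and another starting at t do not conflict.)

2

starts: [2, 3, 5, 11, 12, 13]
ends:   [4, 5, 6, 13, 13, 14]
s2→1 s3→2  — peak 2.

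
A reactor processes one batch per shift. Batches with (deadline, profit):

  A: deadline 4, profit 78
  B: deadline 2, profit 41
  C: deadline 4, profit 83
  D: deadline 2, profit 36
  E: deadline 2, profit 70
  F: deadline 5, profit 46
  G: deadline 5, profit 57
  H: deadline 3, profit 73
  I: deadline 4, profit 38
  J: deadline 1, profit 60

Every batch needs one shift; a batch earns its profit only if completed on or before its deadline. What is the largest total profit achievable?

361

Profit order: C=83 A=78 H=73 E=70 J=60 G=57 F=46 B=41 I=38 D=36
Assign: C→slot 4, A→slot 3, H→slot 2, E→slot 1, J skipped, G→slot 5, F skipped, B skipped, I skipped, D skipped.
Slots: [1:E] [2:H] [3:A] [4:C] [5:G]
Profit = 70 + 73 + 78 + 83 + 57 = 361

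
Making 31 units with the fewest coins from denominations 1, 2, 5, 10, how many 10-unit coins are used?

3

31 − 3×10→1 − 1×1→0
Count of 10: 3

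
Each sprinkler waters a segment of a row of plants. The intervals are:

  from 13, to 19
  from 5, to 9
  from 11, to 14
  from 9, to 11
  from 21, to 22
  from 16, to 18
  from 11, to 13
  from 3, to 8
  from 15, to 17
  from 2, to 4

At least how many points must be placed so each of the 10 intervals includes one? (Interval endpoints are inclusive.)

Process intervals by earliest right end; each time one isn't hit yet, stab at its right endpoint.
Sorted: [2,4] [3,8] [5,9] [9,11] [11,13] [11,14] [15,17] [16,18] [13,19] [21,22]
{[2,4],[3,8]} hit by 4; {[5,9],[9,11]} hit by 9; {[11,13],[11,14]} hit by 13; {[15,17],[16,18],[13,19]} hit by 17; {[21,22]} hit by 22.
Points: 4, 9, 13, 17, 22 (5 total).

5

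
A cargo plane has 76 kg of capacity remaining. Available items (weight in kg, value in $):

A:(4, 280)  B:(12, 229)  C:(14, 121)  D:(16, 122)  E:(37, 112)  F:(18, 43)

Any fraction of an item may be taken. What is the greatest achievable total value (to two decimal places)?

Greedy by value/weight ratio, highest first.
Order: A (280/4=70.00) > B (229/12=19.08) > C (121/14=8.64) > D (122/16=7.62) > E (112/37=3.03) > F (43/18=2.39)
Fill: take A (4 @ 280) → take B (12 @ 229) → take C (14 @ 121) → take D (16 @ 122) → take 30/37 of E → 90.81; 76/76 used.
Total value = 842.81

842.81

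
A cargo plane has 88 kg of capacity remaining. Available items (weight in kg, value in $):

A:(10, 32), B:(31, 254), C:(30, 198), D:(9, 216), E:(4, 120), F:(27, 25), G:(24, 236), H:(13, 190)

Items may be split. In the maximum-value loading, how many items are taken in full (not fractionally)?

5

Sort by value per unit weight and fill in that order.
Ratios (sorted): E 30.00, D 24.00, H 14.62, G 9.83, B 8.19, C 6.60, A 3.20, F 0.93
take E (4 @ 120); take D (9 @ 216); take H (13 @ 190); take G (24 @ 236); take B (31 @ 254); take 7/30 of C → 46.20. Capacity used 88/88.
5 item(s) taken whole; one partial (take 7/30 of C).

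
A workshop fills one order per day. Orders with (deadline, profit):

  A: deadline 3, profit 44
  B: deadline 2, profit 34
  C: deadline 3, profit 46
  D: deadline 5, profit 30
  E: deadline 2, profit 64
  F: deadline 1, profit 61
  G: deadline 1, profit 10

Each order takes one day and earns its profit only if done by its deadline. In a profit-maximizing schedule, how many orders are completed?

Take jobs in profit order; each goes to the latest open slot no later than its deadline.
Profit order: E=64 F=61 C=46 A=44 B=34 D=30 G=10
Assign: E→slot 2, F→slot 1, C→slot 3, A skipped, B skipped, D→slot 5, G skipped.
Slots: [1:F] [2:E] [3:C] [5:D]
4 of 7 scheduled.

4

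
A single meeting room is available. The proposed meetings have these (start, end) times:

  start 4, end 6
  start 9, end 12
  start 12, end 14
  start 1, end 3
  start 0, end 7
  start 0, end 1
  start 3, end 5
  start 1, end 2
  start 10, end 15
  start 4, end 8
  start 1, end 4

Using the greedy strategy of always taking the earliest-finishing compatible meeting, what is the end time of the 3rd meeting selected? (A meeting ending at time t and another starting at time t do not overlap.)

Sort by end time and greedily take each interval whose start is ≥ the last chosen end.
By end time: (0,1), (1,2), (1,3), (1,4), (3,5), (4,6), (0,7), (4,8), (9,12), (12,14), (10,15).
Pick (0,1); next start ≥ 1 → (1,2); next start ≥ 2 → (3,5); next start ≥ 5 → (9,12); next start ≥ 12 → (12,14).
Selected: (0,1) (1,2) (3,5) (9,12) (12,14)

5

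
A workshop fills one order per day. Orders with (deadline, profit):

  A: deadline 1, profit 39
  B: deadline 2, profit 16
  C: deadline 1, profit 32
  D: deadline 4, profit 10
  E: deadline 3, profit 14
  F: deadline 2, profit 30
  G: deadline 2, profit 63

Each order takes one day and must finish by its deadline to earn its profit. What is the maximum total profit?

126

Sort by profit descending; place each in the latest free slot ≤ its deadline.
By profit: G(d2,63), A(d1,39), C(d1,32), F(d2,30), B(d2,16), E(d3,14), D(d4,10)
G→slot 2; A→slot 1; C skipped; F skipped; B skipped; E→slot 3; D→slot 4.
Profit = 39 + 63 + 14 + 10 = 126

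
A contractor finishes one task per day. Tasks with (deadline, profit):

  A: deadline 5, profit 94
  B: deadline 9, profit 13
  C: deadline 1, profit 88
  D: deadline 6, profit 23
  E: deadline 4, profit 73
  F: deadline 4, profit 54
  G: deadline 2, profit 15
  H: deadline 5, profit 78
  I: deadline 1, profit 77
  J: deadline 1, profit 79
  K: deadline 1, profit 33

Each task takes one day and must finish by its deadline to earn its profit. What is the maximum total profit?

423

By profit: A(d5,94), C(d1,88), J(d1,79), H(d5,78), I(d1,77), E(d4,73), F(d4,54), K(d1,33), D(d6,23), G(d2,15), B(d9,13)
A→slot 5; C→slot 1; J skipped; H→slot 4; I skipped; E→slot 3; F→slot 2; K skipped; D→slot 6; G skipped; B→slot 9.
Profit = 88 + 54 + 73 + 78 + 94 + 23 + 13 = 423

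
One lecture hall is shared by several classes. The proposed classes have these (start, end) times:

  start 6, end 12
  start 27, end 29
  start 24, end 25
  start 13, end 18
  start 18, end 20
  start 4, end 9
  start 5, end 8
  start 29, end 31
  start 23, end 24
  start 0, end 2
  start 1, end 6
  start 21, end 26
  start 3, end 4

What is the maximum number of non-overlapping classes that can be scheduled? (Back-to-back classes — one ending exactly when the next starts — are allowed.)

9

Sorted by end: (0,2)  (3,4)  (1,6)  (5,8)  (4,9)  (6,12)  (13,18)  (18,20)  (23,24)  (24,25)  (21,26)  (27,29)  (29,31)
take (0,2); take (3,4); take (5,8); skip (4,9); take (13,18); take (18,20); take (23,24); take (24,25); skip (21,26); take (27,29); take (29,31).
Selected 9 classes.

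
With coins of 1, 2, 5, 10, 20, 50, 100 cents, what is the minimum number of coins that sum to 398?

9

398 = 3×100 + 1×50 + 2×20 + 1×5 + 1×2 + 1×1
Total coins = 3 + 1 + 2 + 1 + 1 + 1 = 9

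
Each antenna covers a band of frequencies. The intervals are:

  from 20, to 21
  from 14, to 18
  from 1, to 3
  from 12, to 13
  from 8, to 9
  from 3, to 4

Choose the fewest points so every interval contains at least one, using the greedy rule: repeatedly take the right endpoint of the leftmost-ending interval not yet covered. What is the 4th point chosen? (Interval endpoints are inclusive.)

By right end: [1,3]  [3,4]  [8,9]  [12,13]  [14,18]  [20,21]
[1,3] uncovered → point at 3; [8,9] uncovered → point at 9; [12,13] uncovered → point at 13; [14,18] uncovered → point at 18; [20,21] uncovered → point at 21.
Points: 3, 9, 13, 18, 21 (5 total).

18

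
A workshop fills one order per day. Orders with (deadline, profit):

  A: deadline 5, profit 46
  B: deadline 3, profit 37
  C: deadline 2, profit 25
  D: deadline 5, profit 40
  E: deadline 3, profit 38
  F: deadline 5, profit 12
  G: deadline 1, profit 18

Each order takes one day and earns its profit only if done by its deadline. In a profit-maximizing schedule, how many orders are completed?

Sort by profit descending; place each in the latest free slot ≤ its deadline.
Profit order: A=46 D=40 E=38 B=37 C=25 G=18 F=12
Assign: A→slot 5, D→slot 4, E→slot 3, B→slot 2, C→slot 1, G skipped, F skipped.
Slots: [1:C] [2:B] [3:E] [4:D] [5:A]
5 of 7 scheduled.

5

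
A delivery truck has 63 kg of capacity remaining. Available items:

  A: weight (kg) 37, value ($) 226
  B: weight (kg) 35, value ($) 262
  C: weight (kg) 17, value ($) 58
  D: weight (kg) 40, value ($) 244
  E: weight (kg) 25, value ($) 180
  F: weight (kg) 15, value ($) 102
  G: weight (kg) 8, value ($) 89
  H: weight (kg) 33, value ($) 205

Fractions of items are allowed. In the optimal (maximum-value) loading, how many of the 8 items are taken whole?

2

Greedy by value/weight ratio, highest first.
Ratios (sorted): G 11.12, B 7.49, E 7.20, F 6.80, H 6.21, A 6.11, D 6.10, C 3.41
take G (8 @ 89); take B (35 @ 262); take 20/25 of E → 144.00. Capacity used 63/63.
2 item(s) taken whole; one partial (take 20/25 of E).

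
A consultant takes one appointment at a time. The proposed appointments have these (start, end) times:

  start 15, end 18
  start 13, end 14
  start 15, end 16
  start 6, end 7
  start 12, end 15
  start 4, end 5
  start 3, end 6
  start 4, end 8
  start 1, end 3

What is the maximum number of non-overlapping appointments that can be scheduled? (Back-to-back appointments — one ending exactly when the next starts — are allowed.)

Greedy by earliest finish: after sorting by end time, pick each interval compatible with the last pick.
By end time: (1,3), (4,5), (3,6), (6,7), (4,8), (13,14), (12,15), (15,16), (15,18).
Pick (1,3); next start ≥ 3 → (4,5); next start ≥ 5 → (6,7); next start ≥ 7 → (13,14); next start ≥ 14 → (15,16).
Selected 5 appointments.

5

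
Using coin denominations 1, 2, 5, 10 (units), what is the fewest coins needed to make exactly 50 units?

50 − 5×10→0
Total coins = 5 = 5

5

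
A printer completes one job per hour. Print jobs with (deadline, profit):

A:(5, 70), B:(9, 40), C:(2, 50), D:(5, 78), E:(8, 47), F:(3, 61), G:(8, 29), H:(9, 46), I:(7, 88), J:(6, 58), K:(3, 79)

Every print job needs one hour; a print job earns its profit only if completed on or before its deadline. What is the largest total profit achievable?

577

Sort by profit descending; place each in the latest free slot ≤ its deadline.
By profit: I(d7,88), K(d3,79), D(d5,78), A(d5,70), F(d3,61), J(d6,58), C(d2,50), E(d8,47), H(d9,46), B(d9,40), G(d8,29)
I→slot 7; K→slot 3; D→slot 5; A→slot 4; F→slot 2; J→slot 6; C→slot 1; E→slot 8; H→slot 9; B skipped; G skipped.
Profit = 50 + 61 + 79 + 70 + 78 + 58 + 88 + 47 + 46 = 577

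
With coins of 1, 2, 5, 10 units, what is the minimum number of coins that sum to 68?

9

68 − 6×10→8 − 1×5→3 − 1×2→1 − 1×1→0
Total coins = 6 + 1 + 1 + 1 = 9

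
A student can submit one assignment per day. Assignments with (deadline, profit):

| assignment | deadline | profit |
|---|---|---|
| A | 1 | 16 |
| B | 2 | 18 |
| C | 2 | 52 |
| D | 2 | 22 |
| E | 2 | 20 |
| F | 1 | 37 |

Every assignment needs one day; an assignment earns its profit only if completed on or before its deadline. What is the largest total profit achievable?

Sort by profit descending; place each in the latest free slot ≤ its deadline.
Profit order: C=52 F=37 D=22 E=20 B=18 A=16
Assign: C→slot 2, F→slot 1, D skipped, E skipped, B skipped, A skipped.
Slots: [1:F] [2:C]
Profit = 37 + 52 = 89

89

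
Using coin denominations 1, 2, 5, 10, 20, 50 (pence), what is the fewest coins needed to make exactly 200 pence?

4

200 = 4×50
Total coins = 4 = 4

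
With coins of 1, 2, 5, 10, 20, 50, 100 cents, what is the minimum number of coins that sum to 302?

4

Greedy: take as many of the largest coin as possible, then repeat with the remainder.
302 − 3×100→2 − 1×2→0
Total coins = 3 + 1 = 4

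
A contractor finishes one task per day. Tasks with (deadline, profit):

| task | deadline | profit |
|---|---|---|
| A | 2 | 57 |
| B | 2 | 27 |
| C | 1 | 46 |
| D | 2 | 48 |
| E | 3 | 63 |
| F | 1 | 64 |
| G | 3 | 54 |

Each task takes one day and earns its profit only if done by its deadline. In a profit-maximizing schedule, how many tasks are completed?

Sort by profit descending; place each in the latest free slot ≤ its deadline.
By profit: F(d1,64), E(d3,63), A(d2,57), G(d3,54), D(d2,48), C(d1,46), B(d2,27)
F→slot 1; E→slot 3; A→slot 2; G skipped; D skipped; C skipped; B skipped.
3 of 7 scheduled.

3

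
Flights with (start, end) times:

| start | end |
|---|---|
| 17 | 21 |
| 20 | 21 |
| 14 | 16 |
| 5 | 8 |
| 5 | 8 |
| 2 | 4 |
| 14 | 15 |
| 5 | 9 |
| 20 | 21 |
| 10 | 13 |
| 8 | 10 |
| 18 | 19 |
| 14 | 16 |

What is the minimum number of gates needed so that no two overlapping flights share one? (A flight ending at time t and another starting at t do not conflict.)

The answer is the maximum number of intervals overlapping at any instant.
starts: [2, 5, 5, 5, 8, 10, 14, 14, 14, 17, 18, 20, 20]
ends:   [4, 8, 8, 9, 10, 13, 15, 16, 16, 19, 21, 21, 21]
s2→1 e4→0 s5→1 s5→2 s5→3  — peak 3.

3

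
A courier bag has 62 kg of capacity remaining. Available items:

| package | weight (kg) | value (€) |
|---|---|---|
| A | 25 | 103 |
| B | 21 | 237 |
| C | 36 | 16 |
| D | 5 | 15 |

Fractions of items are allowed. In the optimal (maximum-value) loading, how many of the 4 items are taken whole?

Greedy by value/weight ratio, highest first.
Ratios (sorted): B 11.29, A 4.12, D 3.00, C 0.44
take B (21 @ 237); take A (25 @ 103); take D (5 @ 15); take 11/36 of C → 4.89. Capacity used 62/62.
3 item(s) taken whole; one partial (take 11/36 of C).

3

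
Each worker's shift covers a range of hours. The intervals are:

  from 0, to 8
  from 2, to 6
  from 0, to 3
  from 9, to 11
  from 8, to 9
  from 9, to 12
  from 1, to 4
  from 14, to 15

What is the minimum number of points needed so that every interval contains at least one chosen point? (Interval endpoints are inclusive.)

3

Sorted: [0,3] [1,4] [2,6] [0,8] [8,9] [9,11] [9,12] [14,15]
{[0,3],[1,4],[2,6],[0,8]} hit by 3; {[8,9],[9,11],[9,12]} hit by 9; {[14,15]} hit by 15.
Points: 3, 9, 15 (3 total).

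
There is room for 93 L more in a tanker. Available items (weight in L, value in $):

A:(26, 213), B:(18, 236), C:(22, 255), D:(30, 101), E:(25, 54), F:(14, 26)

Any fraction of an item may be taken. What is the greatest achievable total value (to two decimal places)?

Sort by value per unit weight and fill in that order.
Order: B (236/18=13.11) > C (255/22=11.59) > A (213/26=8.19) > D (101/30=3.37) > E (54/25=2.16) > F (26/14=1.86)
Fill: take B (18 @ 236) → take C (22 @ 255) → take A (26 @ 213) → take 27/30 of D → 90.90; 93/93 used.
Total value = 794.90

794.90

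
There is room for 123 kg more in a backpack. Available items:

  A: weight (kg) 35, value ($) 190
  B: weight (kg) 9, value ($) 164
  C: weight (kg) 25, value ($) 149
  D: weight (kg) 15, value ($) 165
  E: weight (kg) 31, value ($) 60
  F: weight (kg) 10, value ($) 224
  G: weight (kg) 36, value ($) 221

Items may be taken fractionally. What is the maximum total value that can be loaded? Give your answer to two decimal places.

Ratios (sorted): F 22.40, B 18.22, D 11.00, G 6.14, C 5.96, A 5.43, E 1.94
take F (10 @ 224); take B (9 @ 164); take D (15 @ 165); take G (36 @ 221); take C (25 @ 149); take 28/35 of A → 152.00. Capacity used 123/123.
Total value = 1075.00

1075.00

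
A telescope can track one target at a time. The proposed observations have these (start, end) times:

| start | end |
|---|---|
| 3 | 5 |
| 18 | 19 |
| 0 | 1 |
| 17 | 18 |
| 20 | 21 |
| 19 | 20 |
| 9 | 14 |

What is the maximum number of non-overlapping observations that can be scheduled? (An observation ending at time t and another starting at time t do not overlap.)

Order by finish time; keep every interval that doesn't clash with the previous kept one.
By end time: (0,1), (3,5), (9,14), (17,18), (18,19), (19,20), (20,21).
Pick (0,1); next start ≥ 1 → (3,5); next start ≥ 5 → (9,14); next start ≥ 14 → (17,18); next start ≥ 18 → (18,19); next start ≥ 19 → (19,20); next start ≥ 20 → (20,21).
Selected 7 observations.

7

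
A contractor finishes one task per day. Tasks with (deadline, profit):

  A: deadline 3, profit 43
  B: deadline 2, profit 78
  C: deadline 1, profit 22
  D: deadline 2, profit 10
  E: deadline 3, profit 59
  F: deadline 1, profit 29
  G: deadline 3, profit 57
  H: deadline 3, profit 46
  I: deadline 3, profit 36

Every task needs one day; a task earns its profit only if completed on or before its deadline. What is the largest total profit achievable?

194

Sort by profit descending; place each in the latest free slot ≤ its deadline.
Profit order: B=78 E=59 G=57 H=46 A=43 I=36 F=29 C=22 D=10
Assign: B→slot 2, E→slot 3, G→slot 1, H skipped, A skipped, I skipped, F skipped, C skipped, D skipped.
Slots: [1:G] [2:B] [3:E]
Profit = 57 + 78 + 59 = 194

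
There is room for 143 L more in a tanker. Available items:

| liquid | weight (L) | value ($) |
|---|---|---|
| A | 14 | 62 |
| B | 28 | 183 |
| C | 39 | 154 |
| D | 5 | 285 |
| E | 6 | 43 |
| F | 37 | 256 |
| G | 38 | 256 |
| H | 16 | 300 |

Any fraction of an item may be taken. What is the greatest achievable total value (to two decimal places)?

Ratios (sorted): D 57.00, H 18.75, E 7.17, F 6.92, G 6.74, B 6.54, A 4.43, C 3.95
take D (5 @ 285); take H (16 @ 300); take E (6 @ 43); take F (37 @ 256); take G (38 @ 256); take B (28 @ 183); take 13/14 of A → 57.57. Capacity used 143/143.
Total value = 1380.57

1380.57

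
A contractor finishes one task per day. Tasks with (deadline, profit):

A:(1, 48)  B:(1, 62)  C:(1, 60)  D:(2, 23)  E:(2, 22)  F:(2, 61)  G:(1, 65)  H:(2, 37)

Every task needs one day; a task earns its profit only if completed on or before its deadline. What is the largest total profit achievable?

Sort by profit descending; place each in the latest free slot ≤ its deadline.
By profit: G(d1,65), B(d1,62), F(d2,61), C(d1,60), A(d1,48), H(d2,37), D(d2,23), E(d2,22)
G→slot 1; B skipped; F→slot 2; C skipped; A skipped; H skipped; D skipped; E skipped.
Profit = 65 + 61 = 126

126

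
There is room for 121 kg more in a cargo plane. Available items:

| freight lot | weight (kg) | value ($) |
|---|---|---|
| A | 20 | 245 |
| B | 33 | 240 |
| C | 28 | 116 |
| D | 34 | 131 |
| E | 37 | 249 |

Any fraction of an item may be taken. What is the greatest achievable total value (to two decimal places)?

861.56

Sort by value per unit weight and fill in that order.
Order: A (245/20=12.25) > B (240/33=7.27) > E (249/37=6.73) > C (116/28=4.14) > D (131/34=3.85)
Fill: take A (20 @ 245) → take B (33 @ 240) → take E (37 @ 249) → take C (28 @ 116) → take 3/34 of D → 11.56; 121/121 used.
Total value = 861.56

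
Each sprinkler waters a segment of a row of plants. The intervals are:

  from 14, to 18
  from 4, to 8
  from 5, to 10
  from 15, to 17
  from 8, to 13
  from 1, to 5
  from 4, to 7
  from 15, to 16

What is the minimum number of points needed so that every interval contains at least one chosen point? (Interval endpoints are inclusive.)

3

Sort by right endpoint; whenever an interval is uncovered, place a point at its right end.
Sorted: [1,5] [4,7] [4,8] [5,10] [8,13] [15,16] [15,17] [14,18]
{[1,5],[4,7],[4,8],[5,10]} hit by 5; {[8,13]} hit by 13; {[15,16],[15,17],[14,18]} hit by 16.
Points: 5, 13, 16 (3 total).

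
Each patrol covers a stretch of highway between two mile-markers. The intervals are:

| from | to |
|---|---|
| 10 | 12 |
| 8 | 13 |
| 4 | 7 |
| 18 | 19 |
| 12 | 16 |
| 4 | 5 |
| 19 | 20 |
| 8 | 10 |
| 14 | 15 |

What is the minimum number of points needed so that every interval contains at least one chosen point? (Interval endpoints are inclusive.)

4

Process intervals by earliest right end; each time one isn't hit yet, stab at its right endpoint.
Sorted: [4,5] [4,7] [8,10] [10,12] [8,13] [14,15] [12,16] [18,19] [19,20]
{[4,5],[4,7]} hit by 5; {[8,10],[10,12],[8,13]} hit by 10; {[14,15],[12,16]} hit by 15; {[18,19],[19,20]} hit by 19.
Points: 5, 10, 15, 19 (4 total).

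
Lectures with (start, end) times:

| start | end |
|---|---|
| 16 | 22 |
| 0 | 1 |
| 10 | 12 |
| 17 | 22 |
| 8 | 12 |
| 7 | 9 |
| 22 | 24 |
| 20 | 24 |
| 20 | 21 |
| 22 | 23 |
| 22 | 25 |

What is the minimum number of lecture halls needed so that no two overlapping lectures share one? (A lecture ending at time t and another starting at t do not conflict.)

4

Count concurrent intervals with a sweep; the peak is the room count.
Events (time:±→running): 0:+→1 1:-→0 7:+→1 8:+→2 9:-→1 10:+→2 12:-→1 12:-→0 16:+→1 17:+→2 20:+→3 20:+→4 … peak 4.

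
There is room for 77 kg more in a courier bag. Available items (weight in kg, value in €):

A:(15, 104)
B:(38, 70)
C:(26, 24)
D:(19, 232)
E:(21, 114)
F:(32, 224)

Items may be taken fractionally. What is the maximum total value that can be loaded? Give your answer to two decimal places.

Ratios (sorted): D 12.21, F 7.00, A 6.93, E 5.43, B 1.84, C 0.92
take D (19 @ 232); take F (32 @ 224); take A (15 @ 104); take 11/21 of E → 59.71. Capacity used 77/77.
Total value = 619.71

619.71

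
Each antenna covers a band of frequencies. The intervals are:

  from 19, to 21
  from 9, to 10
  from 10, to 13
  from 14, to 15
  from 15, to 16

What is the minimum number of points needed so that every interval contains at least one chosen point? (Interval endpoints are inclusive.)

3

Sort by right endpoint; whenever an interval is uncovered, place a point at its right end.
By right end: [9,10]  [10,13]  [14,15]  [15,16]  [19,21]
[9,10] uncovered → point at 10; [14,15] uncovered → point at 15; [19,21] uncovered → point at 21.
Points: 10, 15, 21 (3 total).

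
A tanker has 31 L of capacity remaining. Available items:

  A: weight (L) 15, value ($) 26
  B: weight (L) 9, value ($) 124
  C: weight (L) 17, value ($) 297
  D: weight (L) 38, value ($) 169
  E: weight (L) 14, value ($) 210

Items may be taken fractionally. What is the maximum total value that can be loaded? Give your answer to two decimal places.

Ratios (sorted): C 17.47, E 15.00, B 13.78, D 4.45, A 1.73
take C (17 @ 297); take E (14 @ 210). Capacity used 31/31.
Total value = 507.00

507.00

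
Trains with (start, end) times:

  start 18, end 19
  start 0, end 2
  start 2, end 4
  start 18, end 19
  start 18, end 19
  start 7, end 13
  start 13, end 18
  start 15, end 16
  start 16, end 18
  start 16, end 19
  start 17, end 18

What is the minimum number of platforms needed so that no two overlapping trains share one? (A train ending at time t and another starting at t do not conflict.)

Events (time:±→running): 0:+→1 2:-→0 2:+→1 4:-→0 7:+→1 13:-→0 13:+→1 15:+→2 16:-→1 16:+→2 16:+→3 17:+→4 … peak 4.

4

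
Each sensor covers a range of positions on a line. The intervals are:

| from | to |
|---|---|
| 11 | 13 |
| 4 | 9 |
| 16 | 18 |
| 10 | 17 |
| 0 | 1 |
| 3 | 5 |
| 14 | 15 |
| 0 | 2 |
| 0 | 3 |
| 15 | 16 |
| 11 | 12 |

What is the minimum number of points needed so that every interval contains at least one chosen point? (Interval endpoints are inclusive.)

Process intervals by earliest right end; each time one isn't hit yet, stab at its right endpoint.
Sorted: [0,1] [0,2] [0,3] [3,5] [4,9] [11,12] [11,13] [14,15] [15,16] [10,17] [16,18]
{[0,1],[0,2],[0,3]} hit by 1; {[3,5],[4,9]} hit by 5; {[11,12],[11,13]} hit by 12; {[14,15],[15,16],[10,17]} hit by 15; {[16,18]} hit by 18.
Points: 1, 5, 12, 15, 18 (5 total).

5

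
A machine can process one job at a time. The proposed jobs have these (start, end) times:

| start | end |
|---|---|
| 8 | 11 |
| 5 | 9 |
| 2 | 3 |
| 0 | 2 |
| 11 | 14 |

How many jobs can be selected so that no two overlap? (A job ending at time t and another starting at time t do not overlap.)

Sort by end time and greedily take each interval whose start is ≥ the last chosen end.
By end time: (0,2), (2,3), (5,9), (8,11), (11,14).
Pick (0,2); next start ≥ 2 → (2,3); next start ≥ 3 → (5,9); next start ≥ 9 → (11,14).
Selected 4 jobs.

4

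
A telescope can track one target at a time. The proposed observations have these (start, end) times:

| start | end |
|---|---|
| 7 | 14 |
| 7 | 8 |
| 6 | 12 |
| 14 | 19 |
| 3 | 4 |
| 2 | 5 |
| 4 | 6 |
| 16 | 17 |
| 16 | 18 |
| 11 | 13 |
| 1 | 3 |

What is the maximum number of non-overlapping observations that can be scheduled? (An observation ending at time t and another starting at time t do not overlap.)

Greedy by earliest finish: after sorting by end time, pick each interval compatible with the last pick.
Sorted by end: (1,3)  (3,4)  (2,5)  (4,6)  (7,8)  (6,12)  (11,13)  (7,14)  (16,17)  (16,18)  (14,19)
take (1,3); take (3,4); skip (2,5); take (4,6); take (7,8); take (11,13); skip (7,14); take (16,17).
Selected 6 observations.

6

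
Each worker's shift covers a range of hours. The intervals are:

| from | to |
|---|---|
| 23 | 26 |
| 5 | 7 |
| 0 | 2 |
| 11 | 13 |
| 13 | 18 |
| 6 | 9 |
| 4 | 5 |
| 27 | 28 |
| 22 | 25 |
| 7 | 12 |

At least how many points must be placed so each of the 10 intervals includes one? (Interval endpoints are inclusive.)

6

Sorted: [0,2] [4,5] [5,7] [6,9] [7,12] [11,13] [13,18] [22,25] [23,26] [27,28]
{[0,2]} hit by 2; {[4,5],[5,7]} hit by 5; {[6,9],[7,12]} hit by 9; {[11,13],[13,18]} hit by 13; {[22,25],[23,26]} hit by 25; {[27,28]} hit by 28.
Points: 2, 5, 9, 13, 25, 28 (6 total).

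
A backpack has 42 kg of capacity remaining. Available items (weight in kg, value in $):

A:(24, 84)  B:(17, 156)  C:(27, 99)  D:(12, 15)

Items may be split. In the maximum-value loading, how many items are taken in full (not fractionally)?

1

Ratios (sorted): B 9.18, C 3.67, A 3.50, D 1.25
take B (17 @ 156); take 25/27 of C → 91.67. Capacity used 42/42.
1 item(s) taken whole; one partial (take 25/27 of C).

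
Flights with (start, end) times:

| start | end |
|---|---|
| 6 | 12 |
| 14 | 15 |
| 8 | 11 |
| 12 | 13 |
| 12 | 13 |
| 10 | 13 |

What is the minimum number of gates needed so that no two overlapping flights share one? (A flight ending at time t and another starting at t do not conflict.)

starts: [6, 8, 10, 12, 12, 14]
ends:   [11, 12, 13, 13, 13, 15]
s6→1 s8→2 s10→3  — peak 3.

3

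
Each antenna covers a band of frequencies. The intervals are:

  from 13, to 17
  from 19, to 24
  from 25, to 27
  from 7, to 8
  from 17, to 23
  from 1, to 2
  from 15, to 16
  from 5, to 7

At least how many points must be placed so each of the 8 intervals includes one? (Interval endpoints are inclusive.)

5

Process intervals by earliest right end; each time one isn't hit yet, stab at its right endpoint.
Sorted: [1,2] [5,7] [7,8] [15,16] [13,17] [17,23] [19,24] [25,27]
{[1,2]} hit by 2; {[5,7],[7,8]} hit by 7; {[15,16],[13,17]} hit by 16; {[17,23],[19,24]} hit by 23; {[25,27]} hit by 27.
Points: 2, 7, 16, 23, 27 (5 total).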